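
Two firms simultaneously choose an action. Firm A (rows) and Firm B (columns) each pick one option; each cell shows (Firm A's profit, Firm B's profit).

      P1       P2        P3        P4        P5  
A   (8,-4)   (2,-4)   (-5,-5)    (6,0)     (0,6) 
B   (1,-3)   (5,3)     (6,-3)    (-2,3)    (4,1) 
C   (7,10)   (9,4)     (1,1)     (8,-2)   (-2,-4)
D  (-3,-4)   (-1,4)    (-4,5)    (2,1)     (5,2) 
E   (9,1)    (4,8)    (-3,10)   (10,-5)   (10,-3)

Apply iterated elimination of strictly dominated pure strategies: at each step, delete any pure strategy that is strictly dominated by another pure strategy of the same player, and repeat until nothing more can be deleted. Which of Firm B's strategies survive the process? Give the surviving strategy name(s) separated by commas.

Firm A's strategy A is strictly dominated by E (P1: 9>8, P2: 4>2, P3: -3>-5, P4: 10>6, P5: 10>0) and is removed.
Row D is eliminated: E beats it against every remaining column (P1: 9>-3, P2: 4>-1, P3: -3>-4, P4: 10>2, P5: 10>5).
Firm B's strategy P5 is strictly dominated by P2 (B: 3>1, C: 4>-4, E: 8>-3) and is removed.
Among the remaining strategies, none is strictly dominated by another pure strategy of the same player, so the elimination stops.
Surviving strategies — Firm A: {B, C, E}; Firm B: {P1, P2, P3, P4}.

P1, P2, P3, P4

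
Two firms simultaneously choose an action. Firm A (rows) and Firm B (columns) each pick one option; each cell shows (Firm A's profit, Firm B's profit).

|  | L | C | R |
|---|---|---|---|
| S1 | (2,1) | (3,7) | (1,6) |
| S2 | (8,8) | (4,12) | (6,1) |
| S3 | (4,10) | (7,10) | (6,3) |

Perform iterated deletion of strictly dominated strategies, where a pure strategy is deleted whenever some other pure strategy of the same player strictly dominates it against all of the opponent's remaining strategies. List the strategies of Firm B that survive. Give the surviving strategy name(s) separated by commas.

L, C

For Firm A, S2 strictly dominates S1 on the remaining columns (L: 8>2, C: 4>3, R: 6>1); eliminate S1.
Firm B's strategy R is strictly dominated by L (S2: 8>1, S3: 10>3) and is removed.
Among the remaining strategies, none is strictly dominated by another pure strategy of the same player, so the elimination stops.
Surviving strategies — Firm A: {S2, S3}; Firm B: {L, C}.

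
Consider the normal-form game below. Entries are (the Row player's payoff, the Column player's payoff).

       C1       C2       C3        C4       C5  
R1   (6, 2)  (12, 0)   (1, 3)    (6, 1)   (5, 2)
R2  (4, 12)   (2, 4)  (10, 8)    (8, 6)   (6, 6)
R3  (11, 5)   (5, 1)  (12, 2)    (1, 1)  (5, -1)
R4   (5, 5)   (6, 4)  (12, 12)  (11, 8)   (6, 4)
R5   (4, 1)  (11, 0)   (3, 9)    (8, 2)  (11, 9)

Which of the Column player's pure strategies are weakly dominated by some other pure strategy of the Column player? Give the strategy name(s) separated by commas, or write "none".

C1 is not dominated — it holds its own against C2 at R1 (2>0); C3 at R2 (12>8); C4 at R1 (2>1); C5 at R2 (12>6).
C2 is weakly dominated by C1 (R1: 2>0, R2: 12>4, R3: 5>1, R4: 5>4, R5: 1>0).
C3 is not dominated — it holds its own against C1 at R1 (3>2); C2 at R1 (3>0); C4 at R1 (3>1); C5 at R1 (3>2).
C3 weakly dominates C4 — R1: 3>1, R2: 8>6, R3: 2>1, R4: 12>8, R5: 9>2.
C5: dominated, since C3 does at least as well everywhere (R1: 3>2, R2: 8>6, R3: 2>-1, R4: 12>4, R5: 9=9).

C2, C4, C5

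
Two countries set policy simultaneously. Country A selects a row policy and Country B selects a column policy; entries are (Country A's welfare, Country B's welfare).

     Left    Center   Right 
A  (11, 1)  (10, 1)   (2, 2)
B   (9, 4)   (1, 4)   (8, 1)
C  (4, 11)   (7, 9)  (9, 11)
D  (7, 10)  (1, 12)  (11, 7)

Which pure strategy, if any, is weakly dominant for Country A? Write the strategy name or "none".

A fails to dominate B at Right (2<8).
B fails to dominate A at Left (9<11).
C fails to dominate A at Left (4<11).
D fails to dominate A at Left (7<11).
No single strategy dominates all the others.

none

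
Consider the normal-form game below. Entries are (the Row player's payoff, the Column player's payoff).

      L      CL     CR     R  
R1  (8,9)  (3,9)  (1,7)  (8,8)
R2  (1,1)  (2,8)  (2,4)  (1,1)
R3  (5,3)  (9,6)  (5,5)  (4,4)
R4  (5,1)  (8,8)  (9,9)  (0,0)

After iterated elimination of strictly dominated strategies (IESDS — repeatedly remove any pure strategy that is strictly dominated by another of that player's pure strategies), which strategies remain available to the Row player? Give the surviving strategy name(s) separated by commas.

Row R2 is eliminated: R3 beats it against every remaining column (L: 5>1, CL: 9>2, CR: 5>2, R: 4>1).
Column R is eliminated: CL beats it against every remaining row (R1: 9>8, R3: 6>4, R4: 8>0).
Among the remaining strategies, none is strictly dominated by another pure strategy of the same player, so the elimination stops.
Surviving strategies — the Row player: {R1, R3, R4}; the Column player: {L, CL, CR}.

R1, R3, R4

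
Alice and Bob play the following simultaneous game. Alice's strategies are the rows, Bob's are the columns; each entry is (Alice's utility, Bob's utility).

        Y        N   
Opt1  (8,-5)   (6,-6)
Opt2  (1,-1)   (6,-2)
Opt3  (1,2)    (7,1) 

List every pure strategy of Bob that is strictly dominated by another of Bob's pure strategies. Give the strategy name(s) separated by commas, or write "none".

Y: no other strategy beats it everywhere (N at Opt1 (-5>-6)).
Y strictly dominates N — Opt1: -5>-6, Opt2: -1>-2, Opt3: 2>1.

N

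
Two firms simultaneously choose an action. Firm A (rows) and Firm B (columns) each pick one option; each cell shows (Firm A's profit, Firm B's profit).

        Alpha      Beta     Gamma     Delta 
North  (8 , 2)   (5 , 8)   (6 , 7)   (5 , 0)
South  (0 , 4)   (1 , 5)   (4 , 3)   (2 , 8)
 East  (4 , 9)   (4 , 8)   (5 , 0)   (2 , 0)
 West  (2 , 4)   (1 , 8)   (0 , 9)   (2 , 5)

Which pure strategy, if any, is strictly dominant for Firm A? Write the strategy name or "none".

North

North vs South: Alpha: 8>0, Beta: 5>1, Gamma: 6>4, Delta: 5>2.
North vs East: Alpha: 8>4, Beta: 5>4, Gamma: 6>5, Delta: 5>2.
North vs West: Alpha: 8>2, Beta: 5>1, Gamma: 6>0, Delta: 5>2.
North strictly beats every other strategy against every opponent action, so it is strictly dominant.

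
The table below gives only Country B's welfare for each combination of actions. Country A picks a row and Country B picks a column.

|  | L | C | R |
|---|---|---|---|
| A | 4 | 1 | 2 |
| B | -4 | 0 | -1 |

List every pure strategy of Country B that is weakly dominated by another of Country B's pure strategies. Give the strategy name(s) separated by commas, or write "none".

Nothing dominates L: C at A (4>1); R at A (4>2).
Nothing dominates C: L at B (0>-4); R at B (0>-1).
Nothing dominates R: L at B (-1>-4); C at A (2>1).

none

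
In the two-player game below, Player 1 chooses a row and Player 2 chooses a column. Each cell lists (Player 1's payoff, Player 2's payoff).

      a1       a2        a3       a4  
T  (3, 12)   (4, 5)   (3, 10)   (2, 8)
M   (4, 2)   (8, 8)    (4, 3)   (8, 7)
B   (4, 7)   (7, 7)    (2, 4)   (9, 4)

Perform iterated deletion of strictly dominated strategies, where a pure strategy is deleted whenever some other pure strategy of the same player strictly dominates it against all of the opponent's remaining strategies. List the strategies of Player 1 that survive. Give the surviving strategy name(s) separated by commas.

M, B

Row T is eliminated: M beats it against every remaining column (a1: 4>3, a2: 8>4, a3: 4>3, a4: 8>2).
Column a3 is eliminated: a2 beats it against every remaining row (M: 8>3, B: 7>4).
Column a4 is eliminated: a2 beats it against every remaining row (M: 8>7, B: 7>4).
Among the remaining strategies, none is strictly dominated by another pure strategy of the same player, so the elimination stops.
Surviving strategies — Player 1: {M, B}; Player 2: {a1, a2}.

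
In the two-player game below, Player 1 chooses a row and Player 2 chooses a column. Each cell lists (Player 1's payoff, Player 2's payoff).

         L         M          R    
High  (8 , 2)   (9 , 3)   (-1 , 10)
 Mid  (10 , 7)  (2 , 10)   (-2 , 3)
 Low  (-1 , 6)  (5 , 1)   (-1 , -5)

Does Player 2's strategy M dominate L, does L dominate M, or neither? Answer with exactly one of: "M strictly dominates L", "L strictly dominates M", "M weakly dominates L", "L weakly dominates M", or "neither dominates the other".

Compare M to L across every action of Player 1: High: 3>2, Mid: 10>7, Low: 1<6.
M does better at High, Mid but worse at Low; neither strategy dominates the other.

neither dominates the other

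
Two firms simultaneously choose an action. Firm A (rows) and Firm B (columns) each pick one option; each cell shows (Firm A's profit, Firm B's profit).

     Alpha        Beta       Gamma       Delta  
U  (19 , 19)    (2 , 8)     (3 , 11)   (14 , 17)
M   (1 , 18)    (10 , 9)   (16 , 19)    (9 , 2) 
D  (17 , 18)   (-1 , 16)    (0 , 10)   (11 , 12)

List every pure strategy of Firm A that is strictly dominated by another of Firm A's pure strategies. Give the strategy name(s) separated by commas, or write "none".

U: no other strategy beats it everywhere (M at Alpha (19>1); D at Alpha (19>17)).
M is not dominated — it holds its own against U at Beta (10>2); D at Beta (10>-1).
D is strictly dominated by U (Alpha: 19>17, Beta: 2>-1, Gamma: 3>0, Delta: 14>11).

D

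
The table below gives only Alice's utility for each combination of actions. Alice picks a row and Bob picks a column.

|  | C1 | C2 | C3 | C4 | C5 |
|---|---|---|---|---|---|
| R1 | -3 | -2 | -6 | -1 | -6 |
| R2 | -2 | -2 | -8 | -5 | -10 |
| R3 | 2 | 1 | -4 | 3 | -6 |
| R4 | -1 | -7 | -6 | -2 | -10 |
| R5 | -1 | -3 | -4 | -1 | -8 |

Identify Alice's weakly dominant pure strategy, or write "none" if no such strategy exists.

R3

R3 vs R1: C1: 2>-3, C2: 1>-2, C3: -4>-6, C4: 3>-1, C5: -6=-6.
R3 vs R2: C1: 2>-2, C2: 1>-2, C3: -4>-8, C4: 3>-5, C5: -6>-10.
R3 vs R4: C1: 2>-1, C2: 1>-7, C3: -4>-6, C4: 3>-2, C5: -6>-10.
R3 vs R5: C1: 2>-1, C2: 1>-3, C3: -4=-4, C4: 3>-1, C5: -6>-8.
R3 is at least as good as every other strategy against every opponent action, so it is weakly dominant.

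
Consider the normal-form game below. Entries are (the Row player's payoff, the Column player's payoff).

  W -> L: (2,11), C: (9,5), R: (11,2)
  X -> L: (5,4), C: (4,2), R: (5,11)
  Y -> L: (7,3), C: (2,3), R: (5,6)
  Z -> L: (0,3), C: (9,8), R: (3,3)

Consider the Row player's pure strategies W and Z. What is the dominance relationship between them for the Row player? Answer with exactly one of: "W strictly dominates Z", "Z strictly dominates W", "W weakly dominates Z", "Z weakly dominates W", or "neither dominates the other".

W weakly dominates Z

Compare W to Z across every action of the Column player: L: 2>0, C: 9=9, R: 11>3.
W is at least as good everywhere and strictly better somewhere (tied only at C), so W weakly but not strictly dominates Z.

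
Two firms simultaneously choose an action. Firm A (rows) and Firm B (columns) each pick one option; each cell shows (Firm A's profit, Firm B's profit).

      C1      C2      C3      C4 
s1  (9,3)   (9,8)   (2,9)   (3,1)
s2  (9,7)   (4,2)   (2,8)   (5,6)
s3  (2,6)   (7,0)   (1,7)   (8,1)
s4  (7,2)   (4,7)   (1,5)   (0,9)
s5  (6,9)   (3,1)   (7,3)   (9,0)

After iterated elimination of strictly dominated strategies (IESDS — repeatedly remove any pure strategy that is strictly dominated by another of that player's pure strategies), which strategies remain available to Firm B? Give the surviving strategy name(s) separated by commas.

For Firm A, s1 strictly dominates s4 on the remaining columns (C1: 9>7, C2: 9>4, C3: 2>1, C4: 3>0); eliminate s4.
Column C2 is eliminated: C3 beats it against every remaining row (s1: 9>8, s2: 8>2, s3: 7>0, s5: 3>1).
Firm A's strategy s3 is strictly dominated by s5 (C1: 6>2, C3: 7>1, C4: 9>8) and is removed.
Column C4 is eliminated: C1 beats it against every remaining row (s1: 3>1, s2: 7>6, s5: 9>0).
Among the remaining strategies, none is strictly dominated by another pure strategy of the same player, so the elimination stops.
Surviving strategies — Firm A: {s1, s2, s5}; Firm B: {C1, C3}.

C1, C3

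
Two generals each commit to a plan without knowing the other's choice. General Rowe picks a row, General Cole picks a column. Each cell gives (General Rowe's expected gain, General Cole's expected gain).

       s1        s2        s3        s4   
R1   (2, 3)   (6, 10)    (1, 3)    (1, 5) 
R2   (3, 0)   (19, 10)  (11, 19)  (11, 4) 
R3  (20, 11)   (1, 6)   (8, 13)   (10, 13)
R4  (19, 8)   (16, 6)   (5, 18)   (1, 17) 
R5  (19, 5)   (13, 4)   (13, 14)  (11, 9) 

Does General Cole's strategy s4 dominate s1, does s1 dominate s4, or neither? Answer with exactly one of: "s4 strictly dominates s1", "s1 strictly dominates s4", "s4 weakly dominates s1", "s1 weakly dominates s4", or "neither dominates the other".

s4's payoffs vs s1's, by General Rowe's action — R1: 5>3, R2: 4>0, R3: 13>11, R4: 17>8, R5: 9>5.
s4 gives a strictly higher payoff against every action of General Rowe, so s4 strictly dominates s1.

s4 strictly dominates s1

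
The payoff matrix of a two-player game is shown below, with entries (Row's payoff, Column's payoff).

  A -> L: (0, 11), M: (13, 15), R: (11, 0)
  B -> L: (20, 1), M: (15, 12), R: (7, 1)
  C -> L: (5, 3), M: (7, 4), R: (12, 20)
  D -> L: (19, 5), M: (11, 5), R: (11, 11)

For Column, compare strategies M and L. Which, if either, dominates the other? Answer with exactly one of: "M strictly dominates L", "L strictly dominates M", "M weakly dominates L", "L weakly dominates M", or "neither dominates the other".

M weakly dominates L

Compare M to L across each choice by Row: A: 15>11, B: 12>1, C: 4>3, D: 5=5.
M is at least as good everywhere and strictly better somewhere (tied only at D), so M weakly but not strictly dominates L.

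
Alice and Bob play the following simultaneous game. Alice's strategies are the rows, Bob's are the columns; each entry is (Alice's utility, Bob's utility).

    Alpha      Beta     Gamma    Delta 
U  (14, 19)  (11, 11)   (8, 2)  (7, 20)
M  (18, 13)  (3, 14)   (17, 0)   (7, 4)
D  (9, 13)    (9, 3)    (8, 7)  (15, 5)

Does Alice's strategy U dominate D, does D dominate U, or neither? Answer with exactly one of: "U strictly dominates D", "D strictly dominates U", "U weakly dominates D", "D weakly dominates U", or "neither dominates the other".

Compare U to D across every action of Bob: Alpha: 14>9, Beta: 11>9, Gamma: 8=8, Delta: 7<15.
U does better at Alpha, Beta but worse at Delta; neither strategy dominates the other.

neither dominates the other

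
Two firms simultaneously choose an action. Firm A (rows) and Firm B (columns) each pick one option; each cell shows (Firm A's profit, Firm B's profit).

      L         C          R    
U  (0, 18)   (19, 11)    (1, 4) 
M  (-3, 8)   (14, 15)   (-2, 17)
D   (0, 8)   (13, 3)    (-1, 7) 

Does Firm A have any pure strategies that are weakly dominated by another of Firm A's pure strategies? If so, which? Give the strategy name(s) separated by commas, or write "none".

U is not dominated — it holds its own against M at L (0>-3); D at C (19>13).
M is weakly dominated by U (L: 0>-3, C: 19>14, R: 1>-2).
D: dominated, since U does at least as well everywhere (L: 0=0, C: 19>13, R: 1>-1).

M, D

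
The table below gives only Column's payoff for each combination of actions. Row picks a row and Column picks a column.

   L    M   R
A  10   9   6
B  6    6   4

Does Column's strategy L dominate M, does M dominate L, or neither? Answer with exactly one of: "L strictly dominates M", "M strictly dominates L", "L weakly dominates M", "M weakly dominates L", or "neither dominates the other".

L weakly dominates M

Compare L to M across each opponent action: A: 10>9, B: 6=6.
L is at least as good everywhere and strictly better somewhere (tied only at B), so L weakly but not strictly dominates M.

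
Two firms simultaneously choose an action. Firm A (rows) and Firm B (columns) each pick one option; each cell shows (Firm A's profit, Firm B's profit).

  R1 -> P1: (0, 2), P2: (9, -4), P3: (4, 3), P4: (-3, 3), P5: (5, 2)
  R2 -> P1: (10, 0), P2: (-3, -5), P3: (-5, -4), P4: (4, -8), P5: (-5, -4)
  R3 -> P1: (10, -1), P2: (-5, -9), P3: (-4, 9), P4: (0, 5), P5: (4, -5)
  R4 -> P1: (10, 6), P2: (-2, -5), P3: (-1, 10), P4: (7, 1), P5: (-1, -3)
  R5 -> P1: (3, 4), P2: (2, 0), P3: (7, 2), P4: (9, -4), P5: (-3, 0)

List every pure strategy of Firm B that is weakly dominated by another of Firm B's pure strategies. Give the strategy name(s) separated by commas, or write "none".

P2, P4, P5

Nothing dominates P1: P2 at R1 (2>-4); P3 at R2 (0>-4); P4 at R2 (0>-8); P5 at R2 (0>-4).
P2: dominated, since P1 does at least as well everywhere (R1: 2>-4, R2: 0>-5, R3: -1>-9, R4: 6>-5, R5: 4>0).
P3 is not dominated — it holds its own against P1 at R1 (3>2); P2 at R1 (3>-4); P4 at R2 (-4>-8); P5 at R1 (3>2).
P4: dominated, since P3 does at least as well everywhere (R1: 3=3, R2: -4>-8, R3: 9>5, R4: 10>1, R5: 2>-4).
P1 weakly dominates P5 — R1: 2=2, R2: 0>-4, R3: -1>-5, R4: 6>-3, R5: 4>0.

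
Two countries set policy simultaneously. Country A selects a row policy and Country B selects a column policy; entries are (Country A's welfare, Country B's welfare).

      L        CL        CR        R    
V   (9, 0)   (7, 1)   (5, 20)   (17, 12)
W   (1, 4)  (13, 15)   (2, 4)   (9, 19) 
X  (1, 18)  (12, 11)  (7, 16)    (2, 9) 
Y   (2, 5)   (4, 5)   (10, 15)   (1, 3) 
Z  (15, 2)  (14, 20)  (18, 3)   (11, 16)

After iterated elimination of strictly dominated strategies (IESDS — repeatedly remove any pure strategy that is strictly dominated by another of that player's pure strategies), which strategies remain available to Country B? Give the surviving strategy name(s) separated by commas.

CL, CR, R

Country A's strategy W is strictly dominated by Z (L: 15>1, CL: 14>13, CR: 18>2, R: 11>9) and is removed.
Row X is eliminated: Z beats it against every remaining column (L: 15>1, CL: 14>12, CR: 18>7, R: 11>2).
For Country A, Z strictly dominates Y on the remaining columns (L: 15>2, CL: 14>4, CR: 18>10, R: 11>1); eliminate Y.
For Country B, CL strictly dominates L on the remaining rows (V: 1>0, Z: 20>2); eliminate L.
Among the remaining strategies, none is strictly dominated by another pure strategy of the same player, so the elimination stops.
Surviving strategies — Country A: {V, Z}; Country B: {CL, CR, R}.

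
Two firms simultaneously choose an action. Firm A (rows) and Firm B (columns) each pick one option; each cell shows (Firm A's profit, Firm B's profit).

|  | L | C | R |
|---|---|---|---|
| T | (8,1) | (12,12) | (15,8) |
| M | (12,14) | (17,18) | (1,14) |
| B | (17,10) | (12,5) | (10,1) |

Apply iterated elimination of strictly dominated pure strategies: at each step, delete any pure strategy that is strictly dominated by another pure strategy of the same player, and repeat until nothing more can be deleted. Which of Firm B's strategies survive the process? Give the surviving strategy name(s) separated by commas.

L, C

Firm B's strategy R is strictly dominated by C (T: 12>8, M: 18>14, B: 5>1) and is removed.
Row T is eliminated: M beats it against every remaining column (L: 12>8, C: 17>12).
Among the remaining strategies, none is strictly dominated by another pure strategy of the same player, so the elimination stops.
Surviving strategies — Firm A: {M, B}; Firm B: {L, C}.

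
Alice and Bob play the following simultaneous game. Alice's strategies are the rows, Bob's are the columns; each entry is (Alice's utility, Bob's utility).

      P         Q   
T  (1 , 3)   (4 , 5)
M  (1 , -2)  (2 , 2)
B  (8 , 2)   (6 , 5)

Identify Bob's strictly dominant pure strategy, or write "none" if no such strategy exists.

Q

Q vs P: T: 5>3, M: 2>-2, B: 5>2.
Q strictly beats every other strategy against every opponent action, so it is strictly dominant.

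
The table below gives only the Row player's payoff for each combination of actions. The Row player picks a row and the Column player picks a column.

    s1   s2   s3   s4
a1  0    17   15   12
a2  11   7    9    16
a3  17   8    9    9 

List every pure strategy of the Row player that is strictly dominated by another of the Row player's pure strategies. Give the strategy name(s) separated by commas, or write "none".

none

a1 is not dominated — it holds its own against a2 at s2 (17>7); a3 at s2 (17>8).
Nothing dominates a2: a1 at s1 (11>0); a3 at s3 (9=9).
Nothing dominates a3: a1 at s1 (17>0); a2 at s1 (17>11).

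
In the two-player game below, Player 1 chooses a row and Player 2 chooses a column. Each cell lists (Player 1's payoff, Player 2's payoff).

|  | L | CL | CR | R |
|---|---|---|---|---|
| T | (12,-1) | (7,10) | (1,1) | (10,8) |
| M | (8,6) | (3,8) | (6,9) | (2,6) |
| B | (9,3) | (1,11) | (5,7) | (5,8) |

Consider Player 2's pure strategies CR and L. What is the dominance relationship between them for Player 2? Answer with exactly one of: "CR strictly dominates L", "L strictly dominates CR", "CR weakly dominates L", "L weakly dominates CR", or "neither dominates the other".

Compare CR to L across every action of Player 1: T: 1>-1, M: 9>6, B: 7>3.
CR gives a strictly higher payoff against every action of Player 1, so CR strictly dominates L.

CR strictly dominates L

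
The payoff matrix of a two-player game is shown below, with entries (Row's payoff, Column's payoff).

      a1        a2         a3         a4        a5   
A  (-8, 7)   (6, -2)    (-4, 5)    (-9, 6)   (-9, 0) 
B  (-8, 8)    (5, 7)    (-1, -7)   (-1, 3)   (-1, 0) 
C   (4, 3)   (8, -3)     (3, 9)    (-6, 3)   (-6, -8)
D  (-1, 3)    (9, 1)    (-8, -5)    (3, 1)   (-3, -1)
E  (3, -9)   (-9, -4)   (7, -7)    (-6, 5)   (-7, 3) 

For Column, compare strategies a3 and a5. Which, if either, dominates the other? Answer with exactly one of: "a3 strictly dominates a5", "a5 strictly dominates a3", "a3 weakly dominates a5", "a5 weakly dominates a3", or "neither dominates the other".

a3's payoffs vs a5's, by Row's action — A: 5>0, B: -7<0, C: 9>-8, D: -5<-1, E: -7<3.
a3 does better at A, C but worse at B, D, E; neither strategy dominates the other.

neither dominates the other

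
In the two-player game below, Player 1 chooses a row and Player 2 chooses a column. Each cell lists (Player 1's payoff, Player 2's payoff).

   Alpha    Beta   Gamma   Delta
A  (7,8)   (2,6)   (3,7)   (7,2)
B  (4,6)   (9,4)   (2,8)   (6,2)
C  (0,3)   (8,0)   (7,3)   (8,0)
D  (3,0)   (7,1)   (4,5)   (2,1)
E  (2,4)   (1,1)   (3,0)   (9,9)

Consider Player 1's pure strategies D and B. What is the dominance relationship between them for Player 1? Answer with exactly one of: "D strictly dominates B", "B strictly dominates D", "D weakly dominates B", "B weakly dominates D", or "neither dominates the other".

Compare D to B across each choice by Player 2: Alpha: 3<4, Beta: 7<9, Gamma: 4>2, Delta: 2<6.
D does better at Gamma but worse at Alpha, Beta, Delta; neither strategy dominates the other.

neither dominates the other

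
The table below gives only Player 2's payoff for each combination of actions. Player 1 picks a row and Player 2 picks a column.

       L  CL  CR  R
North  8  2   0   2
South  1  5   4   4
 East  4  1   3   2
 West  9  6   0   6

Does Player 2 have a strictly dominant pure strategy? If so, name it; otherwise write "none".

L fails to dominate CL at South (1<5).
CL fails to dominate L at North (2<8).
CR fails to dominate L at North (0<8).
R fails to dominate L at North (2<8).
No single strategy dominates all the others.

none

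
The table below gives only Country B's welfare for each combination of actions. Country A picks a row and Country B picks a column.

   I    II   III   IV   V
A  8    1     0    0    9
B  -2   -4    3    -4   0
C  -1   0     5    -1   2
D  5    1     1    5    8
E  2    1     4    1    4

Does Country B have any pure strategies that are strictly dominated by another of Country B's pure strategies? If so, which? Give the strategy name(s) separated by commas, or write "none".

I is strictly dominated by V (A: 9>8, B: 0>-2, C: 2>-1, D: 8>5, E: 4>2).
II: dominated, since V does at least as well everywhere (A: 9>1, B: 0>-4, C: 2>0, D: 8>1, E: 4>1).
III is not dominated — it holds its own against I at B (3>-2); II at B (3>-4); IV at A (0=0); V at B (3>0).
V strictly dominates IV — A: 9>0, B: 0>-4, C: 2>-1, D: 8>5, E: 4>1.
V is not dominated — it holds its own against I at A (9>8); II at A (9>1); III at A (9>0); IV at A (9>0).

I, II, IV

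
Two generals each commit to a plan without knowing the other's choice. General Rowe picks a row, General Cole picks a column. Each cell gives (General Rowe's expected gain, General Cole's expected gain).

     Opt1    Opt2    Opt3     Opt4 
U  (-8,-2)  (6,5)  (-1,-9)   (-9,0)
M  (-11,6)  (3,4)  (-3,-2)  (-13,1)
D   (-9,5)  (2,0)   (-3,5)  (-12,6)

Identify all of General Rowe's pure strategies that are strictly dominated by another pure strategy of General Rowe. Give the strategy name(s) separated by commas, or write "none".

U: no other strategy beats it everywhere (M at Opt1 (-8>-11); D at Opt1 (-8>-9)).
M is strictly dominated by U (Opt1: -8>-11, Opt2: 6>3, Opt3: -1>-3, Opt4: -9>-13).
D is strictly dominated by U (Opt1: -8>-9, Opt2: 6>2, Opt3: -1>-3, Opt4: -9>-12).

M, D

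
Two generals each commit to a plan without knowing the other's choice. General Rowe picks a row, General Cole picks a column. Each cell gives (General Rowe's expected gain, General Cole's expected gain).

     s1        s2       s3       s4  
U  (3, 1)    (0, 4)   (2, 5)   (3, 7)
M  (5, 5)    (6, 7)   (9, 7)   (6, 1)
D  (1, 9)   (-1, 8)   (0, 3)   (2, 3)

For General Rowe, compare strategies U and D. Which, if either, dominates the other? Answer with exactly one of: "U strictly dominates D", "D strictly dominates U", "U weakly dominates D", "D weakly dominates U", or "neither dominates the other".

U strictly dominates D

Compare U to D across each opponent action: s1: 3>1, s2: 0>-1, s3: 2>0, s4: 3>2.
Every comparison favours U, so U strictly dominates D.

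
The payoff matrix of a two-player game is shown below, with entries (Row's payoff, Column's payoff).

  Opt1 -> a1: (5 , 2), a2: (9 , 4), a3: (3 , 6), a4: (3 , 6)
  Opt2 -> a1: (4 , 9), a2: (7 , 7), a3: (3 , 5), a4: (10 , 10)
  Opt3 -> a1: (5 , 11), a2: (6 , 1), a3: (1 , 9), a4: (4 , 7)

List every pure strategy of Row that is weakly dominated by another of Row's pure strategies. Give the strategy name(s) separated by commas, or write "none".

Opt1 is not dominated — it holds its own against Opt2 at a1 (5>4); Opt3 at a2 (9>6).
Opt2: no other strategy beats it everywhere (Opt1 at a4 (10>3); Opt3 at a2 (7>6)).
Nothing dominates Opt3: Opt1 at a4 (4>3); Opt2 at a1 (5>4).

none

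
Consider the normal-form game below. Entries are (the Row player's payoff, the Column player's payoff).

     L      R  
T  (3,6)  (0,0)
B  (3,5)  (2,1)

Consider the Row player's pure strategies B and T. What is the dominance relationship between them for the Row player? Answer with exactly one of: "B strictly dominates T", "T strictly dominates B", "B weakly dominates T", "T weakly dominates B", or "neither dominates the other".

Compare B to T across every action of the Column player: L: 3=3, R: 2>0.
B is at least as good everywhere and strictly better somewhere (tied only at L), so B weakly but not strictly dominates T.

B weakly dominates T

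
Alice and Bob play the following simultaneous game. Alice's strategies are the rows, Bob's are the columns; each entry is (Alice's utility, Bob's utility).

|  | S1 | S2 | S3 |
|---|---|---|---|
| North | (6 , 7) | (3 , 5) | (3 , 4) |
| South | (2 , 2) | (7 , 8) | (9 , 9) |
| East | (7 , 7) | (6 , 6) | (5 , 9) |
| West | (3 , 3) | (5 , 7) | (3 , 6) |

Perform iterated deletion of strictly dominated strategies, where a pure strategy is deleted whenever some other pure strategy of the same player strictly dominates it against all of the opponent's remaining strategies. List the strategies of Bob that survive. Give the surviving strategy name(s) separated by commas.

Alice's strategy North is strictly dominated by East (S1: 7>6, S2: 6>3, S3: 5>3) and is removed.
Row West is eliminated: East beats it against every remaining column (S1: 7>3, S2: 6>5, S3: 5>3).
For Bob, S3 strictly dominates S1 on the remaining rows (South: 9>2, East: 9>7); eliminate S1.
Alice's strategy East is strictly dominated by South (S2: 7>6, S3: 9>5) and is removed.
Column S2 is eliminated: S3 beats it against every remaining row (South: 9>8).
Among the remaining strategies, none is strictly dominated by another pure strategy of the same player, so the elimination stops.
Surviving strategies — Alice: {South}; Bob: {S3}.

S3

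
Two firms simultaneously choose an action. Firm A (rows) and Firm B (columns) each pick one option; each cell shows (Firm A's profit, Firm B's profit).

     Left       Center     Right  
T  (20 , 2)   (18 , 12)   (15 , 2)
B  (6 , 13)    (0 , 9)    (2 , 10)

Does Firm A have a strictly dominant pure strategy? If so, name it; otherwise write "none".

T vs B: Left: 20>6, Center: 18>0, Right: 15>2.
T strictly beats every other strategy against every opponent action, so it is strictly dominant.

T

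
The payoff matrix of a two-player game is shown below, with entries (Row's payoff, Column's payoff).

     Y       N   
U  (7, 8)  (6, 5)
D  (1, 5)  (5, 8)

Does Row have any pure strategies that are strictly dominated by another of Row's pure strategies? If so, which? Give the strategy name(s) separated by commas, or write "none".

D

U is not dominated — it holds its own against D at Y (7>1).
D is strictly dominated by U (Y: 7>1, N: 6>5).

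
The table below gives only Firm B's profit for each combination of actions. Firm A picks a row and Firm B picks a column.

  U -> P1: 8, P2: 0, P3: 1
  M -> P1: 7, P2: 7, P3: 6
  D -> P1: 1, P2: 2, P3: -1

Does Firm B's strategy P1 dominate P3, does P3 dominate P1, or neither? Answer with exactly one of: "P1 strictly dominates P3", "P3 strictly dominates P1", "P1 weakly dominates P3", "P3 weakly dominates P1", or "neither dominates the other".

P1 strictly dominates P3

Compare P1 to P3 across each choice by Firm A: U: 8>1, M: 7>6, D: 1>-1.
P1 gives a strictly higher payoff against each choice by Firm A, so P1 strictly dominates P3.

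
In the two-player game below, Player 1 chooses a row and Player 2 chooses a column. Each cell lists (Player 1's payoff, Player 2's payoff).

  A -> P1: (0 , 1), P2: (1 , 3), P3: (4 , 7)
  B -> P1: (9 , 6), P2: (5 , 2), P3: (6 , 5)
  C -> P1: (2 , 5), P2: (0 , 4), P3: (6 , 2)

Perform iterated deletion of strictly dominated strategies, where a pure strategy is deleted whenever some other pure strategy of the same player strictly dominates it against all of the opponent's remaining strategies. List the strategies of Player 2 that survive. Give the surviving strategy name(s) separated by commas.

Player 1's strategy A is strictly dominated by B (P1: 9>0, P2: 5>1, P3: 6>4) and is removed.
Column P2 is eliminated: P1 beats it against every remaining row (B: 6>2, C: 5>4).
For Player 2, P1 strictly dominates P3 on the remaining rows (B: 6>5, C: 5>2); eliminate P3.
Row C is eliminated: B beats it against every remaining column (P1: 9>2).
Among the remaining strategies, none is strictly dominated by another pure strategy of the same player, so the elimination stops.
Surviving strategies — Player 1: {B}; Player 2: {P1}.

P1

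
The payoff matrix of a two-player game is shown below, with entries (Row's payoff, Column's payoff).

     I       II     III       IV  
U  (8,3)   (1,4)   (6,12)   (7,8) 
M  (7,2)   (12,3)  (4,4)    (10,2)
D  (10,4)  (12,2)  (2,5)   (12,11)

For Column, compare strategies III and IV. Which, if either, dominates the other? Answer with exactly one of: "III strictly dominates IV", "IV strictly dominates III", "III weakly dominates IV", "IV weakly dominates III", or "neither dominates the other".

neither dominates the other

Compare III to IV across every action of Row: U: 12>8, M: 4>2, D: 5<11.
III does better at U, M but worse at D; neither strategy dominates the other.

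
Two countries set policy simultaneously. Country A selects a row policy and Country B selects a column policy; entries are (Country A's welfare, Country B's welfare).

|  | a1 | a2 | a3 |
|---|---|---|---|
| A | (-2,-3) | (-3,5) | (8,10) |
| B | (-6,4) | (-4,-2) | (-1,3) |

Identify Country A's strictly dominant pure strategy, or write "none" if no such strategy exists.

A

A vs B: a1: -2>-6, a2: -3>-4, a3: 8>-1.
A strictly beats every other strategy against every opponent action, so it is strictly dominant.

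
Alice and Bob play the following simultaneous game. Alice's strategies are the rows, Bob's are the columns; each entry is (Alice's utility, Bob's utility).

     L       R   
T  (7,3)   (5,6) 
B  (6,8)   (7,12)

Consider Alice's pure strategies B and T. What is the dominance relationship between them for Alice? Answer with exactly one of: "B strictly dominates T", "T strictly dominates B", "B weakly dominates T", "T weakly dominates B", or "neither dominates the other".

Compare B to T across each opponent action: L: 6<7, R: 7>5.
B does better at R but worse at L; neither strategy dominates the other.

neither dominates the other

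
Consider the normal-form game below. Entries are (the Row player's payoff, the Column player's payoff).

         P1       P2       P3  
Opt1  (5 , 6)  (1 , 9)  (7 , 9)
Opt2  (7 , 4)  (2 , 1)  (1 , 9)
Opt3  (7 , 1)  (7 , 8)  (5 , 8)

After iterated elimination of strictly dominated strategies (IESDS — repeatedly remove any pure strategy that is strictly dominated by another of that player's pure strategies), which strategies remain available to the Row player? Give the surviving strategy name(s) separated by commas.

Opt1, Opt3

For the Column player, P3 strictly dominates P1 on the remaining rows (Opt1: 9>6, Opt2: 9>4, Opt3: 8>1); eliminate P1.
The Row player's strategy Opt2 is strictly dominated by Opt3 (P2: 7>2, P3: 5>1) and is removed.
Among the remaining strategies, none is strictly dominated by another pure strategy of the same player, so the elimination stops.
Surviving strategies — the Row player: {Opt1, Opt3}; the Column player: {P2, P3}.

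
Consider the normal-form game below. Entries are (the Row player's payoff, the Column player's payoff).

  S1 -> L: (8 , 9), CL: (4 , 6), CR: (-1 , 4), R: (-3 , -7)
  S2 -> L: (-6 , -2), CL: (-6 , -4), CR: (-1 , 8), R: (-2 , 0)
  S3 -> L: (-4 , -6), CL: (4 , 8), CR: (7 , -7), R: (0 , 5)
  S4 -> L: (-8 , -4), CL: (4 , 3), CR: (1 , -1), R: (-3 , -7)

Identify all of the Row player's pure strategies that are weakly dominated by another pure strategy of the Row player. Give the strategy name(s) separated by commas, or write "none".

S1: no other strategy beats it everywhere (S2 at L (8>-6); S3 at L (8>-4); S4 at L (8>-8)).
S3 weakly dominates S2 — L: -4>-6, CL: 4>-6, CR: 7>-1, R: 0>-2.
S3: no other strategy beats it everywhere (S1 at CR (7>-1); S2 at L (-4>-6); S4 at L (-4>-8)).
S3 weakly dominates S4 — L: -4>-8, CL: 4=4, CR: 7>1, R: 0>-3.

S2, S4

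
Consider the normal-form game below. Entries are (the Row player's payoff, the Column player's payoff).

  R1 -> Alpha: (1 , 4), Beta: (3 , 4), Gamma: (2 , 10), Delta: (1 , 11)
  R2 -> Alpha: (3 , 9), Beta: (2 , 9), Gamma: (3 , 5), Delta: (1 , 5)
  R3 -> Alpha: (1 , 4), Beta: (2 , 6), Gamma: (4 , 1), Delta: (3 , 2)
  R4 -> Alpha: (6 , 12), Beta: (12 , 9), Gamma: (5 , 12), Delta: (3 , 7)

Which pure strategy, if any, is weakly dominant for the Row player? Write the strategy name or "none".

R4 vs R1: Alpha: 6>1, Beta: 12>3, Gamma: 5>2, Delta: 3>1.
R4 vs R2: Alpha: 6>3, Beta: 12>2, Gamma: 5>3, Delta: 3>1.
R4 vs R3: Alpha: 6>1, Beta: 12>2, Gamma: 5>4, Delta: 3=3.
R4 is at least as good as every other strategy against every opponent action, so it is weakly dominant.

R4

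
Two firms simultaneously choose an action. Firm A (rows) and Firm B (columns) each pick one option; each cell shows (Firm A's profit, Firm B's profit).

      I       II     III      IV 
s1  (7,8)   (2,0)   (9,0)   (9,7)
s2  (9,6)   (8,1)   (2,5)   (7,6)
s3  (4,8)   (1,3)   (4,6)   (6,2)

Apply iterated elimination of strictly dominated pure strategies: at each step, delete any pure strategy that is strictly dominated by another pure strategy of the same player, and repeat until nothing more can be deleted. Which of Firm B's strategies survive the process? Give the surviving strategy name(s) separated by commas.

I, IV

Row s3 is eliminated: s1 beats it against every remaining column (I: 7>4, II: 2>1, III: 9>4, IV: 9>6).
Column II is eliminated: I beats it against every remaining row (s1: 8>0, s2: 6>1).
Column III is eliminated: I beats it against every remaining row (s1: 8>0, s2: 6>5).
Among the remaining strategies, none is strictly dominated by another pure strategy of the same player, so the elimination stops.
Surviving strategies — Firm A: {s1, s2}; Firm B: {I, IV}.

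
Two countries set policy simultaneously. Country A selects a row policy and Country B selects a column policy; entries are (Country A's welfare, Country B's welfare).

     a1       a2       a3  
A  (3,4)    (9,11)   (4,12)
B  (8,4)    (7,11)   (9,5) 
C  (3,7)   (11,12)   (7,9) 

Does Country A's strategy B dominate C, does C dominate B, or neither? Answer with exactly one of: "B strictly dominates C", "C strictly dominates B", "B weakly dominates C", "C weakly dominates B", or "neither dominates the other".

neither dominates the other

B's payoffs vs C's, by Country B's action — a1: 8>3, a2: 7<11, a3: 9>7.
B does better at a1, a3 but worse at a2; neither strategy dominates the other.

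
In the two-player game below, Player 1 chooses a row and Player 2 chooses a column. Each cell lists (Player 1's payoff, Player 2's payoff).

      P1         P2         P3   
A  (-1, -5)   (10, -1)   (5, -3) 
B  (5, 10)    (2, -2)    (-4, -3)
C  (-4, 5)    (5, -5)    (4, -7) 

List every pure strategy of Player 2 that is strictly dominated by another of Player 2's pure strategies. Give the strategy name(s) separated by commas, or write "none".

P3

P1: no other strategy beats it everywhere (P2 at B (10>-2); P3 at B (10>-3)).
P2: no other strategy beats it everywhere (P1 at A (-1>-5); P3 at A (-1>-3)).
P3: dominated, since P2 does at least as well everywhere (A: -1>-3, B: -2>-3, C: -5>-7).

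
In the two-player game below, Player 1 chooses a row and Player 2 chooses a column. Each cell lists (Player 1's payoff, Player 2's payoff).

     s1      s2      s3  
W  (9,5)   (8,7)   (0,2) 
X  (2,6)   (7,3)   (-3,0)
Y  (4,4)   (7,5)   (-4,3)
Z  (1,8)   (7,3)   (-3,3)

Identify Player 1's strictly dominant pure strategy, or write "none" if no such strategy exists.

W vs X: s1: 9>2, s2: 8>7, s3: 0>-3.
W vs Y: s1: 9>4, s2: 8>7, s3: 0>-4.
W vs Z: s1: 9>1, s2: 8>7, s3: 0>-3.
W strictly beats every other strategy against every opponent action, so it is strictly dominant.

W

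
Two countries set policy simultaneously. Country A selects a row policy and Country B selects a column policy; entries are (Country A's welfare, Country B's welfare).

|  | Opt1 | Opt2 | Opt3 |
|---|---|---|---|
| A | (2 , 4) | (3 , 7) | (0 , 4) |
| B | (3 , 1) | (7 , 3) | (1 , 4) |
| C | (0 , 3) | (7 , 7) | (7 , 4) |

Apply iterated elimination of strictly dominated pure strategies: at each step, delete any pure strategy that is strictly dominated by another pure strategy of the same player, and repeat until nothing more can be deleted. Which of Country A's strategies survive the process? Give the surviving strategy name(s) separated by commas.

For Country A, B strictly dominates A on the remaining columns (Opt1: 3>2, Opt2: 7>3, Opt3: 1>0); eliminate A.
For Country B, Opt2 strictly dominates Opt1 on the remaining rows (B: 3>1, C: 7>3); eliminate Opt1.
Among the remaining strategies, none is strictly dominated by another pure strategy of the same player, so the elimination stops.
Surviving strategies — Country A: {B, C}; Country B: {Opt2, Opt3}.

B, C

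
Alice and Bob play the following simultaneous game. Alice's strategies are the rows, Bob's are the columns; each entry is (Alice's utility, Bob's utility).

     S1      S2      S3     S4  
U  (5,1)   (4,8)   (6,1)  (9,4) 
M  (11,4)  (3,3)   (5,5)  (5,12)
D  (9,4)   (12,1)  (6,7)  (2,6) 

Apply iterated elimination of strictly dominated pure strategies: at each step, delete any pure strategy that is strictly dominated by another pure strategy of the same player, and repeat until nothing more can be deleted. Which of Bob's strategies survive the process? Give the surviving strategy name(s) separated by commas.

Bob's strategy S1 is strictly dominated by S4 (U: 4>1, M: 12>4, D: 6>4) and is removed.
Row M is eliminated: U beats it against every remaining column (S2: 4>3, S3: 6>5, S4: 9>5).
Among the remaining strategies, none is strictly dominated by another pure strategy of the same player, so the elimination stops.
Surviving strategies — Alice: {U, D}; Bob: {S2, S3, S4}.

S2, S3, S4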